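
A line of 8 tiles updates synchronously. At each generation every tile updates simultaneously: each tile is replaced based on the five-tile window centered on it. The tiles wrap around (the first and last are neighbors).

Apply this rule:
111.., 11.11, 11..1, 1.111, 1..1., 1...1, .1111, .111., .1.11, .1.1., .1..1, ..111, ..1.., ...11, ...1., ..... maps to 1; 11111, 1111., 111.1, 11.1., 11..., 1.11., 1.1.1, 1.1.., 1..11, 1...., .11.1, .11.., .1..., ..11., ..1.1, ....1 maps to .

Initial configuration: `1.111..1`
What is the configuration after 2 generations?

111..1.1

.11111..
111..1.1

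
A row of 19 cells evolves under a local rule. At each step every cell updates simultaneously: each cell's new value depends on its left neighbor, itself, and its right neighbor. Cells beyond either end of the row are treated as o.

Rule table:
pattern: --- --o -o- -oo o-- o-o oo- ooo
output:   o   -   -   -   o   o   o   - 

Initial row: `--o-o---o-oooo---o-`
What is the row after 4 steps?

o--o-oo--o---ooo--o
oo--o-oo--oo---oo--
-oo--o-oo--ooo--oo-
o-oo--o-oo---oo--oo

o-oo--o-oo---oo--oo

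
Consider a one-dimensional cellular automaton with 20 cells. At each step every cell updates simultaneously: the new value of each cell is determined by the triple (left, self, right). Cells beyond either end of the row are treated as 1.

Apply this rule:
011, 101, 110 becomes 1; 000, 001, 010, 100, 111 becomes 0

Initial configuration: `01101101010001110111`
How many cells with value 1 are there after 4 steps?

4

11111110100001011100
00000011000000110100
00000011000000111000
00000011000000101000
count of 1: 4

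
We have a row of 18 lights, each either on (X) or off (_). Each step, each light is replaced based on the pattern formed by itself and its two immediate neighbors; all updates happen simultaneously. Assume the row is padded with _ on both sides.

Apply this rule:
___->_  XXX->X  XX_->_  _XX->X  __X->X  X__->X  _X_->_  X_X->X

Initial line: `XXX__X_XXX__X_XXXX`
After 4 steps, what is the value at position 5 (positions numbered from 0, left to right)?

XX_XX_XXX_XX_XXXX_
X_XX_XXX_XX_XXXX_X
_XX_XXX_XX_XXXX_X_
XX_XXX_XX_XXXX_X_X
position 5 holds X

X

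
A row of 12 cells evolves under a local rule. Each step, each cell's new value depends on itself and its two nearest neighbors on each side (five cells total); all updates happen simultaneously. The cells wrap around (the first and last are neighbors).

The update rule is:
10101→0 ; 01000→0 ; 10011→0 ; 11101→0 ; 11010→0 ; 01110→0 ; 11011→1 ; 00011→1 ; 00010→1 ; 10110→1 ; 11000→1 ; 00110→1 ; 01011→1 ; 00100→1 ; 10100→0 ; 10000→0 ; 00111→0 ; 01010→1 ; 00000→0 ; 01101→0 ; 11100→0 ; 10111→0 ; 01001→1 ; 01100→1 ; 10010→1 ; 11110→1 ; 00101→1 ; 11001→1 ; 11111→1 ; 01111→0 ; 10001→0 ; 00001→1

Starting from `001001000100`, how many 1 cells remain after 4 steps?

6

step 1: 111111001100
step 2: 001110101110
step 3: 010000010001
step 4: 100001110011
count of 1: 6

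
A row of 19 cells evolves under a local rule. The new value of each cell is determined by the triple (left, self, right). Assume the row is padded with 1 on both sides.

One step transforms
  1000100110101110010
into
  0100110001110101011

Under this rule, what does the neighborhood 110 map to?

At position 0 the neighborhood is 110; the next row has 0 there.

0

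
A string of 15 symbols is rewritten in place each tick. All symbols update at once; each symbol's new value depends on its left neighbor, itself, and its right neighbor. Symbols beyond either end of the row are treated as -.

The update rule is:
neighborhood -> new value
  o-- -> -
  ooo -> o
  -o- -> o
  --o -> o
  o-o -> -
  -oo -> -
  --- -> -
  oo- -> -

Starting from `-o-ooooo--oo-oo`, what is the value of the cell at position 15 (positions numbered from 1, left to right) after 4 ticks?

-

tick 1: oo--ooo--o-----
tick 2: ---o-o--oo-----
tick 3: --oo-o-o-------
tick 4: -o---o-o-------
position 15 holds -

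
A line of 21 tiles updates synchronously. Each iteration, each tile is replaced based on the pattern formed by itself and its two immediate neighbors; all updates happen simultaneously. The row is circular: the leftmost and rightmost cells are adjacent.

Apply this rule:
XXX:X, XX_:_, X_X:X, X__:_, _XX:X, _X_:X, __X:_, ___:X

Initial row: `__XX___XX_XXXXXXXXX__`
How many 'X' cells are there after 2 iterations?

15

X_X__X_X_XXXXXXXXX__X
_XX__XXXXXXXXXXXX___X
count of X: 15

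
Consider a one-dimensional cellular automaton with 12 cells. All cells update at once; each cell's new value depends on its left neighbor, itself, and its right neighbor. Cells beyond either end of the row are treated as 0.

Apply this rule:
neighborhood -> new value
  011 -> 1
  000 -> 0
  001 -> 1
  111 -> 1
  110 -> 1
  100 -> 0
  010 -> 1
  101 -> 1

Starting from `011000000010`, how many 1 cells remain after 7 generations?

111000000110
111000001110
111000011110
111000111110
111001111110
111011111110
111111111110
count of 1: 11

11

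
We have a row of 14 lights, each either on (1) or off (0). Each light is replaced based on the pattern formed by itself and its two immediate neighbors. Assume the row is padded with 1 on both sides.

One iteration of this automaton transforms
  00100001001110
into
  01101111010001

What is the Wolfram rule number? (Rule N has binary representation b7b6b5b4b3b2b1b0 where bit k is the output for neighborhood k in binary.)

39

position 11: 111 → 0  (bit 7 = 0)
position 12: 110 → 0  (bit 6 = 0)
position 13: 101 → 1  (bit 5 = 1)
position 0: 100 → 0  (bit 4 = 0)
position 10: 011 → 0  (bit 3 = 0)
position 2: 010 → 1  (bit 2 = 1)
position 1: 001 → 1  (bit 1 = 1)
position 4: 000 → 1  (bit 0 = 1)
bits b7..b0 = 00100111 = 39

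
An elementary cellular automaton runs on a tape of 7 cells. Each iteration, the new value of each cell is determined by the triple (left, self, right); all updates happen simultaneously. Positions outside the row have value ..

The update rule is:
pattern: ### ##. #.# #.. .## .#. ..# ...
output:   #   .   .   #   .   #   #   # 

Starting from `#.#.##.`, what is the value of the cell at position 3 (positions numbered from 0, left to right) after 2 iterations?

#

iteration 1: #.#...#
iteration 2: #.#####
position 3 holds #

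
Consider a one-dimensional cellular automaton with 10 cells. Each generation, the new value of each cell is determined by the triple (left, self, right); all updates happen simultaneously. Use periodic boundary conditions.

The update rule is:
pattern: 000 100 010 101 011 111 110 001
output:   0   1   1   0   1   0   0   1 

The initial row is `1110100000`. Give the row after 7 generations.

1000110001
0101101011
0101001010
1101111011
0001000010
0011100111
1110011100

1110011100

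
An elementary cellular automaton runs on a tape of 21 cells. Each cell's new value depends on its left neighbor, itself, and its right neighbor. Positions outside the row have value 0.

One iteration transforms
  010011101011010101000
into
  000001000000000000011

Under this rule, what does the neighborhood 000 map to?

At position 19 the neighborhood is 000; the next row has 1 there.

1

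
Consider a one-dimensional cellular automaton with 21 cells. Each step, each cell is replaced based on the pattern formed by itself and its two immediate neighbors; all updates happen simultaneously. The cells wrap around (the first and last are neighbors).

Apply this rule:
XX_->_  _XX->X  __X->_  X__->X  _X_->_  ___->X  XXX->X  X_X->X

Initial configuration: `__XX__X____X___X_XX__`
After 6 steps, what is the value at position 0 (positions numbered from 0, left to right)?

X_X_X__XXX__XX__XX_XX
_X_X_X_XX_X_X_X_X_XXX
X_X_X_XX_X_X_X_X_XXX_
_X_X_XX_X_X_X_X_XXX_X
X_X_XX_X_X_X_X_XXX_X_
_X_XX_X_X_X_X_XXX_X_X
position 0 holds _

_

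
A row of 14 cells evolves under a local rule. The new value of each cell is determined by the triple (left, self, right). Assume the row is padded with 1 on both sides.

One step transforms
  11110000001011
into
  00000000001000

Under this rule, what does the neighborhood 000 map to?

At position 5 the neighborhood is 000; the next row has 0 there.

0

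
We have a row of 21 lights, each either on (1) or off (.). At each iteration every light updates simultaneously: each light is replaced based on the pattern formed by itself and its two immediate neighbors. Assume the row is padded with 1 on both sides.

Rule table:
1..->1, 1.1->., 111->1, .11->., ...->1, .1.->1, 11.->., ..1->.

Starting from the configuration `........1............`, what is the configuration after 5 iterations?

1111111.111111111111.
111111...1111111111..
11111.11..11111111.1.
1111....1..111111..1.
111.111.11..1111.1.1.

111.111.11..1111.1.1.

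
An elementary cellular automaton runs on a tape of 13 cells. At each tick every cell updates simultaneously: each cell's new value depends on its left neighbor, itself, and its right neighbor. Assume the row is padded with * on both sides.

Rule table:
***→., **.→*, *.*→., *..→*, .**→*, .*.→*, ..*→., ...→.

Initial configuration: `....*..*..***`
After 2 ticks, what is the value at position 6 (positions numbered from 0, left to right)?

tick 1: *...**.**.*..
tick 2: **..**.**.**.
position 6 holds .

.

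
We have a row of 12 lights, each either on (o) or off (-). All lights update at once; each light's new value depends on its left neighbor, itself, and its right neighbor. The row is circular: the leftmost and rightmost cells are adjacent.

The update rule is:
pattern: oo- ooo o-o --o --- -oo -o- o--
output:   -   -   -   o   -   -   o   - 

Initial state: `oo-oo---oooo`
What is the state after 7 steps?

step 1: -------o----
step 2: ------oo----
step 3: -----o------
step 4: ----oo------
step 5: ---o--------
step 6: --oo--------
step 7: -o----------

-o----------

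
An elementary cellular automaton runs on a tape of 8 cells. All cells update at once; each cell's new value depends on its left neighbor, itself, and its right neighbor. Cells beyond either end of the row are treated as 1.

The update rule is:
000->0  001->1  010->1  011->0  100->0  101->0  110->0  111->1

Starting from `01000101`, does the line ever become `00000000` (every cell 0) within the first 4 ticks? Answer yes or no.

01001100
01010001
01010010
01010110
tick 4 is 01010110, still not uniform 0

no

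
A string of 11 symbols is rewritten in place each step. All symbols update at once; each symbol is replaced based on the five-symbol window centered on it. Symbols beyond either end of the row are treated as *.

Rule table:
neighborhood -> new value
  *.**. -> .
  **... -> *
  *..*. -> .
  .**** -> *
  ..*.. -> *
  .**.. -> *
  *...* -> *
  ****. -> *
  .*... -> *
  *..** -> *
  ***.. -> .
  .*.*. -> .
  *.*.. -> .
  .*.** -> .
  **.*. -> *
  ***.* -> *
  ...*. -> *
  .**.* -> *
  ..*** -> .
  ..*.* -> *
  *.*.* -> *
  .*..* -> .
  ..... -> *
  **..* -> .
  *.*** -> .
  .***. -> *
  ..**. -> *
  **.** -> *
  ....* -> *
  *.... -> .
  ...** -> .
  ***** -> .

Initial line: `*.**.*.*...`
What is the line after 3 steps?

.***..*.*..

**.***..**.
***.*..****
.***..*.*..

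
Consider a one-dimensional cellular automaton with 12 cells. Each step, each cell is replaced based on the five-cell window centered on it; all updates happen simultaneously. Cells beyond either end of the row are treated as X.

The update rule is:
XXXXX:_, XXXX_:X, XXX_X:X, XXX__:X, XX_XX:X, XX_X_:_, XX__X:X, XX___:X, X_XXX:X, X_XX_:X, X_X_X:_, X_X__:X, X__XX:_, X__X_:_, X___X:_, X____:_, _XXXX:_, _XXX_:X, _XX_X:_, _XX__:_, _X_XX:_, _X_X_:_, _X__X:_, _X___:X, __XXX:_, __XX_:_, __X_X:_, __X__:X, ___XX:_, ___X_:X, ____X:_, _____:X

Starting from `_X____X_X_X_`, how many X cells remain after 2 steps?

_XX__X______
XX_X_XX_XX__
count of X: 7

7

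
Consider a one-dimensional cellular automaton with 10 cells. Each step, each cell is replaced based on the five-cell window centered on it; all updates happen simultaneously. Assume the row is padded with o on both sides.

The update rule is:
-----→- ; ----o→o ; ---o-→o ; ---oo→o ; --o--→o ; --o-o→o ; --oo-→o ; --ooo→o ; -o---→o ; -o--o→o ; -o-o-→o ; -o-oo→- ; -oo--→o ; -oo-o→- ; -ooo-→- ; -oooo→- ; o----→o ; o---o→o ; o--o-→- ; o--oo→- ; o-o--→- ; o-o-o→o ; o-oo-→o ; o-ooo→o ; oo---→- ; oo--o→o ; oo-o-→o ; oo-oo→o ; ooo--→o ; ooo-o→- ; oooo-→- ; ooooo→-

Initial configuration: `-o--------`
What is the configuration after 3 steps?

oo--oo---o

step 1: o-oo----oo
step 2: -ooo-oooo-
step 3: oo--oo---o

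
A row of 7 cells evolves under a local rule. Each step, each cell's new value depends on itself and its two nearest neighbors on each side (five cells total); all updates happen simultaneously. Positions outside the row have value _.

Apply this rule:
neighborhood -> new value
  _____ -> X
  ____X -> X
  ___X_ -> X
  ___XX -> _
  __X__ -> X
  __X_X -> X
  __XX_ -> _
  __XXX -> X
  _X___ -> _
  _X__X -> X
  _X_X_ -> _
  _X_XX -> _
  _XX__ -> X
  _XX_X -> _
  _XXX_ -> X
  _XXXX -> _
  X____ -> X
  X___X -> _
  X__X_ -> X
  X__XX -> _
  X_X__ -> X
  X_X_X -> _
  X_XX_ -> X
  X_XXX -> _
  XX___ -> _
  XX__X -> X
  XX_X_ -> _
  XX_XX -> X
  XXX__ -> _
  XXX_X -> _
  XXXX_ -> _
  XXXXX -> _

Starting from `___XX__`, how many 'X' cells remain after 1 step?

XX__X_X
count of X: 4

4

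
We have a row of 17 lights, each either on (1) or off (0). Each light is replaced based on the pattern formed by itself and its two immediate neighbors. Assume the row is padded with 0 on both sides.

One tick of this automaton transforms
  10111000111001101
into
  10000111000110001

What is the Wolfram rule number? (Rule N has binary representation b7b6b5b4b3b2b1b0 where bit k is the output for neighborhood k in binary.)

23

position 3: 111 → 0  (bit 7 = 0)
position 4: 110 → 0  (bit 6 = 0)
position 1: 101 → 0  (bit 5 = 0)
position 5: 100 → 1  (bit 4 = 1)
position 2: 011 → 0  (bit 3 = 0)
position 0: 010 → 1  (bit 2 = 1)
position 7: 001 → 1  (bit 1 = 1)
position 6: 000 → 1  (bit 0 = 1)
bits b7..b0 = 00010111 = 23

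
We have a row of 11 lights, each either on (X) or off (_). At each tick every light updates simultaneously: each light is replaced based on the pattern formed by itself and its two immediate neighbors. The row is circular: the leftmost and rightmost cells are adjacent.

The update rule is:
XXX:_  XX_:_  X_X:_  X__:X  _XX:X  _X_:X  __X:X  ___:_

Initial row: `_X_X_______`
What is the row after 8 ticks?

tick 1: XX_XX______
tick 2: X__X_X____X
tick 3: _XXX_XX__XX
tick 4: _X___X_XXX_
tick 5: XXX_XX_X__X
tick 6: ____X__XXXX
tick 7: X__XXXXX___
tick 8: XXXX____X_X

XXXX____X_X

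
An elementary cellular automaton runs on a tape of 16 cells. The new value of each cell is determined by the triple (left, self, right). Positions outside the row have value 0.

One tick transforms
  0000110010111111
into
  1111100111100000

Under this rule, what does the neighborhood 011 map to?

At position 4 the neighborhood is 011; the next row has 1 there.

1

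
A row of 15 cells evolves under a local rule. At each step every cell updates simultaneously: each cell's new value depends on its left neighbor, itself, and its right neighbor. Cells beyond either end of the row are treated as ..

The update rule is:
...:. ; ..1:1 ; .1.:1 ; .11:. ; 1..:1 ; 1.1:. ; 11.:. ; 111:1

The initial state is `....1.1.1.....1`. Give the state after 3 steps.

...11.1.11...11
..1...1...1.1..
.111.111.11.11.

.111.111.11.11.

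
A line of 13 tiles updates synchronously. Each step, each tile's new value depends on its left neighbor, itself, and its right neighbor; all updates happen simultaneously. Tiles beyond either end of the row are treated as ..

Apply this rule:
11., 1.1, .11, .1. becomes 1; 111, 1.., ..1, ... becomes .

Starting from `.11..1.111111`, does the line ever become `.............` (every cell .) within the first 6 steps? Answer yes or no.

step 1: .11..111....1
step 2: .11..1.1....1
step 3: .11..111....1  (repeats step 1; period 2)
step 6: .11..1.1....1
step 6 is .11..1.1....1, still not uniform .

no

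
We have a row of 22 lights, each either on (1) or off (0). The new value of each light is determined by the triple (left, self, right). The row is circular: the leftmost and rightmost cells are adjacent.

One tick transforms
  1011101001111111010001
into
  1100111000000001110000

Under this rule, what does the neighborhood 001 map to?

At position 8 the neighborhood is 001; the next row has 0 there.

0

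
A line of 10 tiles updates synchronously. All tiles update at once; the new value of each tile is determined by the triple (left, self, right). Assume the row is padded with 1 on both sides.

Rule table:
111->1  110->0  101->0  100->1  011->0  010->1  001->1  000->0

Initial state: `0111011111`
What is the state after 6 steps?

0101010101

0010001111
1111010111
1110010011
1101111101
1000111000
0101010101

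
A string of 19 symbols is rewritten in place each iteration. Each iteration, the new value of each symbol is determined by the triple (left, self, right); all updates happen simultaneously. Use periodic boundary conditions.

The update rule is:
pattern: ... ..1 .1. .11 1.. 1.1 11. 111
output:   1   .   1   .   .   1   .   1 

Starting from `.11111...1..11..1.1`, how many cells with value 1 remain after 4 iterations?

iteration 1: 1.111..1.1......111
iteration 2: .1.1...111.1111..11
iteration 3: 1111.1..1.1.11.....
iteration 4: .11.11..1111...111.
count of 1: 11

11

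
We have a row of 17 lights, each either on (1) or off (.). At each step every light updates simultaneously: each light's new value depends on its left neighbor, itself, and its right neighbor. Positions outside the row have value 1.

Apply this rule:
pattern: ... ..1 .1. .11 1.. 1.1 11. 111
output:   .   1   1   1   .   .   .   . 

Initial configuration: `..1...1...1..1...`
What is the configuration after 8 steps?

.1.1.1.1..11..11.

step 1: .11..11..11.11..1
step 2: .1..11..11..1..11
step 3: .1.11..11..11.11.
step 4: .1.1..11..11..1..
step 5: .1.1.11..11..11.1
step 6: .1.1.1..11..11..1
step 7: .1.1.1.11..11..11
step 8: .1.1.1.1..11..11.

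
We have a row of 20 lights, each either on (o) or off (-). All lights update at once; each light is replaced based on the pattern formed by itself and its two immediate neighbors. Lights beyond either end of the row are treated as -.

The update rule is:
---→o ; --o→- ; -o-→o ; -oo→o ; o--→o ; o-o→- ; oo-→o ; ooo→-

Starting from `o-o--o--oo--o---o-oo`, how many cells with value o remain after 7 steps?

12

step 1: o-oo-oo-ooo-ooo-o-oo
step 2: o-oo-oo-o-o-o-o-o-oo
step 3: o-oo-oo-o-o-o-o-o-oo  (fixed point — unchanged through step 7)
count of o: 12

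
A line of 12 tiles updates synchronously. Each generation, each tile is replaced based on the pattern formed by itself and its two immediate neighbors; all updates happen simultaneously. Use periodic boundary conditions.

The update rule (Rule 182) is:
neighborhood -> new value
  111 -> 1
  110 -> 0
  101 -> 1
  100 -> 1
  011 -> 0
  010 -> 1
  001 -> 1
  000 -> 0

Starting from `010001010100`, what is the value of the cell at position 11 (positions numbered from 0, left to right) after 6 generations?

111011111110
010101111101
111110111011
111101010101
111011111110  (repeats generation 1; period 4)
generation 6: 010101111101
position 11 holds 1

1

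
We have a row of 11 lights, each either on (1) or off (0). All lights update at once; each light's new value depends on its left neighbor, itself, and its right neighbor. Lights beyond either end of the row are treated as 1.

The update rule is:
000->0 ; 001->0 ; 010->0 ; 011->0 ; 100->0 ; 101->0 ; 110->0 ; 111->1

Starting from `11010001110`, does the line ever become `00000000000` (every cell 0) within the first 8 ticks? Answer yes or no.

10000000100
00000000000
all cells are 0 at tick 2

yes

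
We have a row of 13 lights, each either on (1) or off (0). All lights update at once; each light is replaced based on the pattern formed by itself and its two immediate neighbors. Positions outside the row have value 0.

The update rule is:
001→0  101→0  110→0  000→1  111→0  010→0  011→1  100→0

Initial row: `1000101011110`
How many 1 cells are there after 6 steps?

5

0010000010000
1000111000111
0010100010100
1000001000001
0011100011100
1010001010001
count of 1: 5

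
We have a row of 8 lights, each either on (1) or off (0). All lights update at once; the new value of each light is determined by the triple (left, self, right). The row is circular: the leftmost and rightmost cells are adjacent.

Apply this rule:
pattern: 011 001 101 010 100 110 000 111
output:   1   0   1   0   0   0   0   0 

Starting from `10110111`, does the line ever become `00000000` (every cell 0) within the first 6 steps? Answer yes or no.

yes

step 1: 01101100
step 2: 01011000
step 3: 00110000
step 4: 00100000
step 5: 00000000
all cells are 0 at step 5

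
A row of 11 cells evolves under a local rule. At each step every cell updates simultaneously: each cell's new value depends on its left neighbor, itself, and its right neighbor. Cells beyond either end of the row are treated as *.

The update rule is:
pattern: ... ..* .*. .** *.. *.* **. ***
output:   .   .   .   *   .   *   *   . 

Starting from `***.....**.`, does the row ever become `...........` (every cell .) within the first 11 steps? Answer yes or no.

..*.....***
........*..
...........
all cells are . at step 3

yes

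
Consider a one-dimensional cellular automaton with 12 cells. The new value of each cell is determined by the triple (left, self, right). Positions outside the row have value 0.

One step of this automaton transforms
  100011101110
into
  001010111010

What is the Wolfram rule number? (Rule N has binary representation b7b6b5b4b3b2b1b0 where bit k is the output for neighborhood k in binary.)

position 5: 111 → 0  (bit 7 = 0)
position 6: 110 → 1  (bit 6 = 1)
position 7: 101 → 1  (bit 5 = 1)
position 1: 100 → 0  (bit 4 = 0)
position 4: 011 → 1  (bit 3 = 1)
position 0: 010 → 0  (bit 2 = 0)
position 3: 001 → 0  (bit 1 = 0)
position 2: 000 → 1  (bit 0 = 1)
bits b7..b0 = 01101001 = 105

105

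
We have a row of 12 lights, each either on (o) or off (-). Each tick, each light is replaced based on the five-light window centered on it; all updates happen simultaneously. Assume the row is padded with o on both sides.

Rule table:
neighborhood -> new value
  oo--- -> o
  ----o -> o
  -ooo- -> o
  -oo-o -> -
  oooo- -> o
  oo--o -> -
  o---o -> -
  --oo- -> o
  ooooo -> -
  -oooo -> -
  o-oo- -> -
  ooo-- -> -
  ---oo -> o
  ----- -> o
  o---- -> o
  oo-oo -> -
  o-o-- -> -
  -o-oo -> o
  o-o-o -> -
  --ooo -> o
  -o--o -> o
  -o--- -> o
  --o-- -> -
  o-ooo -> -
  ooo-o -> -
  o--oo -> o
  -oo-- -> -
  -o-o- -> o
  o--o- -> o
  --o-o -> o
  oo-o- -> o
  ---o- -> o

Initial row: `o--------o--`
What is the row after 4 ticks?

-----o------

-oooooooo-oo
-------o----
ooooooo-oooo
-----o------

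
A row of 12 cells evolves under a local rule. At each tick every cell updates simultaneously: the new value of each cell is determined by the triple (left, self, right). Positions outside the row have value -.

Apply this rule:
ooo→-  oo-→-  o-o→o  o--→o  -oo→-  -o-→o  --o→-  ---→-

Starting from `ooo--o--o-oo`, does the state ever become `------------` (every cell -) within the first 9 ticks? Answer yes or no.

yes

tick 1: ---o-oo-oo--
tick 2: ---oo--o--o-
tick 3: -----o-oo-oo
tick 4: -----oo--o--
tick 5: -------o-oo-
tick 6: -------oo--o
tick 7: ---------o-o
tick 8: ---------ooo
tick 9: ------------
all cells are - at tick 9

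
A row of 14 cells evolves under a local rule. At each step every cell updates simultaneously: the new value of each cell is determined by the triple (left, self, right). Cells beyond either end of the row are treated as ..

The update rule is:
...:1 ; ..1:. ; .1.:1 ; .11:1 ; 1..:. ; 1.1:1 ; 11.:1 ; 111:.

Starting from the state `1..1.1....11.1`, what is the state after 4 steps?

1..1.1.11.1..1

1..111.11.1111
1..1.111111..1
1..111....1..1
1..1.1.11.1..1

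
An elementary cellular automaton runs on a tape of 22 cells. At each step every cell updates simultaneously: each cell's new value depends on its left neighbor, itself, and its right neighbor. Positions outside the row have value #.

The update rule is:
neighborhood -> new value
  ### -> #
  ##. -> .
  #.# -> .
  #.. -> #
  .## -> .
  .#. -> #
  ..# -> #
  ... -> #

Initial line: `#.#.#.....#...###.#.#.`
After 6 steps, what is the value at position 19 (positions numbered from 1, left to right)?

.

..#.##########.#..#.#.
###..########..####.#.
##.##.######.##.##..#.
#......####.......###.
.######.##.#######.#..
..####......#####..###
position 19 holds .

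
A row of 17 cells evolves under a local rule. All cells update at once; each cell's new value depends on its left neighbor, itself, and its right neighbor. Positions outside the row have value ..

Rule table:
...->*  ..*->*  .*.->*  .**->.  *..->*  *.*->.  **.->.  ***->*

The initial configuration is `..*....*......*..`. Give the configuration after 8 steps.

.***...***...***.

*****************
.***************.
*.*************.*
*..***********..*
***.*********.***
.*...*******...*.
*****.*****.*****
.***...***...***.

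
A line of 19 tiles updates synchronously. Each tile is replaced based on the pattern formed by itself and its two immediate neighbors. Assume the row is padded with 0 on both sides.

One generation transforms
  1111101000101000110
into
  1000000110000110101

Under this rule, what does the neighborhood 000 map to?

1

At position 8 the neighborhood is 000; the next row has 1 there.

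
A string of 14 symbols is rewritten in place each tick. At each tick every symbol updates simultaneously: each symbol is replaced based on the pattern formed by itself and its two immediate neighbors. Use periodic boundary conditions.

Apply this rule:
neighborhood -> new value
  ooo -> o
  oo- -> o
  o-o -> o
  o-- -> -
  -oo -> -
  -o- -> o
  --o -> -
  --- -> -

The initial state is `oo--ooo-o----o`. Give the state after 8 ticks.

-o------o-----

oo---oooo-----
-o----ooo-----
-o-----oo-----
-o------o-----
-o------o-----  (fixed point — unchanged through tick 8)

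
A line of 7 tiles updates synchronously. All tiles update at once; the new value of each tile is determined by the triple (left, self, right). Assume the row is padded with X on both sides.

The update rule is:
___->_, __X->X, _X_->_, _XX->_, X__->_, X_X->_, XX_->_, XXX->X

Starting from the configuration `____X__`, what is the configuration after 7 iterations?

___X__X
__X__X_
_X__X__
___X__X  (repeats iteration 1; period 3)
iteration 7: ___X__X

___X__X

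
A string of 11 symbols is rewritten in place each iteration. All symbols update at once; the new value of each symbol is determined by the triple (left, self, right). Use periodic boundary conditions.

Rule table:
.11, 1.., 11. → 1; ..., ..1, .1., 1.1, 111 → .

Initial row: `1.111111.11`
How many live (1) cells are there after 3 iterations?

iteration 1: 1.1....1.1.
iteration 2: ...1.......
iteration 3: ....1......
count of 1: 1

1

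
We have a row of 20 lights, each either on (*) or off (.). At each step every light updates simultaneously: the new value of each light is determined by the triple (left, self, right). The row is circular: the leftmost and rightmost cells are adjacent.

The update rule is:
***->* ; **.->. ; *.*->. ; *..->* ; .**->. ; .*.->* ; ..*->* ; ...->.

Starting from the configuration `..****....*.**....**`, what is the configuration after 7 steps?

**.**.*..**...*..*..
......***..*.*******
*....*.*.***..*****.
**..**.*..*.**.***..
..**...****.....*.**
**..*.*.**.*...**...
..***.*....**.*..*.*

..***.*....**.*..*.*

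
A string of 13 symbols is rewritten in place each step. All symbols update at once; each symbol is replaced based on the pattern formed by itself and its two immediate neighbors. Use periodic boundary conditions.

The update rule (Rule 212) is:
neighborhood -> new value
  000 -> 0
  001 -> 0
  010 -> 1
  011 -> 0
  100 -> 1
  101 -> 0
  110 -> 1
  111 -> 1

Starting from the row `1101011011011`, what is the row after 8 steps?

1101100110110

1101001001001
1101101101100
0100100100110
0110110110011
0010010011001
1011011001101
1001001100100
1101100110110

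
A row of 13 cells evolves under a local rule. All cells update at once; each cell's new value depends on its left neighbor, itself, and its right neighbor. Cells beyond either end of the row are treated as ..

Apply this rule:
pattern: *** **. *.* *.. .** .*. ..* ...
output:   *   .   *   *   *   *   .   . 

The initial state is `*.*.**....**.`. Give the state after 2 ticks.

****.***..***

*****.*...*.*
****.***..***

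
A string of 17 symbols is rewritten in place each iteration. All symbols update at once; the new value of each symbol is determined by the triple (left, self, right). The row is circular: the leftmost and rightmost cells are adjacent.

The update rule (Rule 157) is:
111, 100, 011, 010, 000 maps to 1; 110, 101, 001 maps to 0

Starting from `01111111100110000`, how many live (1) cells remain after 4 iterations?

01111111010101111
01111110010101110
01111101010101101
01111001010101001
count of 1: 9

9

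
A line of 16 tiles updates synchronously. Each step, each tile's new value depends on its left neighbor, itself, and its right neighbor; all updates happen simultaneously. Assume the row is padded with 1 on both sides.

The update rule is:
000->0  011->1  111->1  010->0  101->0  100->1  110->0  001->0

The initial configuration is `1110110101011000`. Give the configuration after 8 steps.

1100100000010100
1010010000000010
0001001000000000
1000100100000000
0100010010000000
0010001001000000
1001000100100000
0100100010010000

0100100010010000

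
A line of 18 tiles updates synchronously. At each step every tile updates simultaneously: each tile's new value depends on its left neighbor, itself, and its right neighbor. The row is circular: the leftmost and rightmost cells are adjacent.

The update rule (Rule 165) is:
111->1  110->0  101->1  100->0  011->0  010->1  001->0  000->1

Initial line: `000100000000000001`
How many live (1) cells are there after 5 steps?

10

010101111111111101
111110111111111011
111101011111110101
111011101111101110
010101010111010101
count of 1: 10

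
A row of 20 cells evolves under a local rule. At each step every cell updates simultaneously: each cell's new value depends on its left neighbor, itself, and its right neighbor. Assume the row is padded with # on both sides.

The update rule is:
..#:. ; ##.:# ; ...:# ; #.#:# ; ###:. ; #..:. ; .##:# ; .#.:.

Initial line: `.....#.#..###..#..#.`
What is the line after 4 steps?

###..##.#####....#..

.###..#...#.#......#
##.#....#..#..####.#
.##..##.......#..###
###..##.#####....#..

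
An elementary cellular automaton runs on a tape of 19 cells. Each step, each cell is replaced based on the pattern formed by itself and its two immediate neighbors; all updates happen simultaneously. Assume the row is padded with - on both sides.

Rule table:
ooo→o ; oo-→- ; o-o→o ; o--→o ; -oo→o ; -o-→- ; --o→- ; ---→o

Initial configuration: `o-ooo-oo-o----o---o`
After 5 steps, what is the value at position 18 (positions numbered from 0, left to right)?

-ooo-oo-o-ooo--oo--
-oo-oo-o-ooo-o-o-oo
-o-oo-o-ooo-o-o-oo-
--oo-o-ooo-o-o-oo-o
o-o-o-ooo-o-o-oo-o-
position 18 holds -

-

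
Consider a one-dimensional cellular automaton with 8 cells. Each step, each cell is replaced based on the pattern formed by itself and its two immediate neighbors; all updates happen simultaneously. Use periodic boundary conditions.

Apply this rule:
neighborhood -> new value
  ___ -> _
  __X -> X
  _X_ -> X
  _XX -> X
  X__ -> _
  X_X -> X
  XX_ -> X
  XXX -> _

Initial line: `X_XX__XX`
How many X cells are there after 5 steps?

XXXX_XX_
X__XXXXX
X_XX____
XXXX___X
___X__XX
count of X: 3

3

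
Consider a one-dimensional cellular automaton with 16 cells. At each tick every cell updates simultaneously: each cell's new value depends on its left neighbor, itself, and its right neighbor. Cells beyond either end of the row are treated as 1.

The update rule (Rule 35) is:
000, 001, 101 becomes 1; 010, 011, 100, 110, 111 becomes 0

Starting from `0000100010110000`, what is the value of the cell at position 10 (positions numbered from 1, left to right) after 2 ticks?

0111001101000111
1000010010011000
position 10 holds 0

0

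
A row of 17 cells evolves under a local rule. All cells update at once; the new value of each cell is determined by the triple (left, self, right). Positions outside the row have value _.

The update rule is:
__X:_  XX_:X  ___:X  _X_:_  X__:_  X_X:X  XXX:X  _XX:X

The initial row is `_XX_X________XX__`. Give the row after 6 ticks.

_XXX__XXXXXX_XX_X
_XXX__XXXXXXXXXX_
_XXX__XXXXXXXXXX_  (fixed point — unchanged through tick 6)

_XXX__XXXXXXXXXX_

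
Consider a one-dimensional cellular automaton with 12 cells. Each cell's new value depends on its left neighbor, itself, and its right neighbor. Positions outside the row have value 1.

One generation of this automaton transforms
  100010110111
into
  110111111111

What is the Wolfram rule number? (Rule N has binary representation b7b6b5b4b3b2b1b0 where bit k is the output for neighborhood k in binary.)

254

position 10: 111 → 1  (bit 7 = 1)
position 0: 110 → 1  (bit 6 = 1)
position 5: 101 → 1  (bit 5 = 1)
position 1: 100 → 1  (bit 4 = 1)
position 6: 011 → 1  (bit 3 = 1)
position 4: 010 → 1  (bit 2 = 1)
position 3: 001 → 1  (bit 1 = 1)
position 2: 000 → 0  (bit 0 = 0)
bits b7..b0 = 11111110 = 254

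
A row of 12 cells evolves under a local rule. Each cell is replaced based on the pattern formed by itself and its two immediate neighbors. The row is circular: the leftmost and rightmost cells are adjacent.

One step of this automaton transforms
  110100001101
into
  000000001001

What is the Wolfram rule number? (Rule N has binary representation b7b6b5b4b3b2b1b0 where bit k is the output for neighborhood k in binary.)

8

position 0: 111 → 0  (bit 7 = 0)
position 1: 110 → 0  (bit 6 = 0)
position 2: 101 → 0  (bit 5 = 0)
position 4: 100 → 0  (bit 4 = 0)
position 8: 011 → 1  (bit 3 = 1)
position 3: 010 → 0  (bit 2 = 0)
position 7: 001 → 0  (bit 1 = 0)
position 5: 000 → 0  (bit 0 = 0)
bits b7..b0 = 00001000 = 8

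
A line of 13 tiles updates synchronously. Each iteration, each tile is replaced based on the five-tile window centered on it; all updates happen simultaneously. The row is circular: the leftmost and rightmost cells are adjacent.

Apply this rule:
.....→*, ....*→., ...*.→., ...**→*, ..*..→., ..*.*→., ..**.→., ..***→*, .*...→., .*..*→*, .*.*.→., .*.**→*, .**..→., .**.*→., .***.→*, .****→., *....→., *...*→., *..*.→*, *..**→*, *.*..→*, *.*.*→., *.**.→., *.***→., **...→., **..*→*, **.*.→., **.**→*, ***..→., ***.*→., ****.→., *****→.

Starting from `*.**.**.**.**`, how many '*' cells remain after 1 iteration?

5

.*..*..*..*.*
count of *: 5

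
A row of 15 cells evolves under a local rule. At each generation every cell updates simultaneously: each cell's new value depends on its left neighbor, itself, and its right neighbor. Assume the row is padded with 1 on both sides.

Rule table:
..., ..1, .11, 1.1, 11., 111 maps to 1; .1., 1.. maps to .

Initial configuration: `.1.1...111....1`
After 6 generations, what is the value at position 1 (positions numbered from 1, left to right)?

1

1.1..11111.1111
11..11111111111
11.111111111111
111111111111111
111111111111111  (fixed point — unchanged through generation 6)
position 1 holds 1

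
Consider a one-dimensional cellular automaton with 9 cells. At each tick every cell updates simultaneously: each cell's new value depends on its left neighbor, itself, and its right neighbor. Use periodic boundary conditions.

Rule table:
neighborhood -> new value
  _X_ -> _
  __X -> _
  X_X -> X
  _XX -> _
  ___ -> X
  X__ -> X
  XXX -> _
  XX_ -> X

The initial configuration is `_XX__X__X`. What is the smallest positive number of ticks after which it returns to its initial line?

X_XX__X__
_X_XX__X_
__X_XX__X
X__X_XX__
_X__X_XX_
__X__X_XX
X__X__X_X
XX__X__X_
_XX__X__X

9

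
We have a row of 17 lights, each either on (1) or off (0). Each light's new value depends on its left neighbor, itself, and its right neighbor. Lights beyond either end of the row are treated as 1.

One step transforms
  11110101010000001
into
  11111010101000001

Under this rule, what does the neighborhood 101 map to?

1

At position 4 the neighborhood is 101; the next row has 1 there.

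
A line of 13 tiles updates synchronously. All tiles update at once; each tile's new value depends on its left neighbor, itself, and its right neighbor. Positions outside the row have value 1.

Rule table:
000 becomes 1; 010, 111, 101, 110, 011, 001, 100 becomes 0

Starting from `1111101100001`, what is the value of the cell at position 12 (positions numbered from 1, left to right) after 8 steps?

0

0000000001100
0111111100000
0000000001110
0111111100000  (repeats step 2; period 2)
step 8: 0111111100000
position 12 holds 0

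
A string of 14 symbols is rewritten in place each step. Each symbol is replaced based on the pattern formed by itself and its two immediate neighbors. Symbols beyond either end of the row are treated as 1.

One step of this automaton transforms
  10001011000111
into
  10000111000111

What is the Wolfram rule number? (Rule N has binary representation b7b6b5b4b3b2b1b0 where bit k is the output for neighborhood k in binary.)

232

position 12: 111 → 1  (bit 7 = 1)
position 0: 110 → 1  (bit 6 = 1)
position 5: 101 → 1  (bit 5 = 1)
position 1: 100 → 0  (bit 4 = 0)
position 6: 011 → 1  (bit 3 = 1)
position 4: 010 → 0  (bit 2 = 0)
position 3: 001 → 0  (bit 1 = 0)
position 2: 000 → 0  (bit 0 = 0)
bits b7..b0 = 11101000 = 232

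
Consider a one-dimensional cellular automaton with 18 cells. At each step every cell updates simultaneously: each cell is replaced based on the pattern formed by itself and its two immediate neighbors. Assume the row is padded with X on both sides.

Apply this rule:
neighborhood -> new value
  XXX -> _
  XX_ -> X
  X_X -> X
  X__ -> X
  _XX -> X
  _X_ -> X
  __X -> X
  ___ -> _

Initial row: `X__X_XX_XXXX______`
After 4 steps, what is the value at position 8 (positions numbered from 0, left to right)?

X

XXXXXXXXX__XX____X
________XXXXXX__XX
X______XX____XXXX_
XX____XXXX__XX__XX
position 8 holds X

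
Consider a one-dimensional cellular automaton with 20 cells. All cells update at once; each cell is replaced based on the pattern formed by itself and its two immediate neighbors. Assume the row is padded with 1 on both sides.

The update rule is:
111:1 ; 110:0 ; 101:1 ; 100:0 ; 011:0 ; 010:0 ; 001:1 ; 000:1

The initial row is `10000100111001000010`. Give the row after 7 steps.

00111001010010011101
01010010100100101010
10100101001001010101
01001010010010101010
10010100100101010101
00101001001010101010
01010010010101010101

01010010010101010101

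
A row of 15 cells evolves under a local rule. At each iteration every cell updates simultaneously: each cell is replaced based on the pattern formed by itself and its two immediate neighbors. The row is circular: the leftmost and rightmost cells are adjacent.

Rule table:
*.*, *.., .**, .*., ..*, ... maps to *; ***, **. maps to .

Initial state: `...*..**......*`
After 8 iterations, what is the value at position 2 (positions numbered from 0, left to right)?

iteration 1: *******.*******
iteration 2: .......**......
iteration 3: ********.******
iteration 4: ........**.....
iteration 5: *********.*****
iteration 6: .........**....
iteration 7: **********.****
iteration 8: ..........**...
position 2 holds .

.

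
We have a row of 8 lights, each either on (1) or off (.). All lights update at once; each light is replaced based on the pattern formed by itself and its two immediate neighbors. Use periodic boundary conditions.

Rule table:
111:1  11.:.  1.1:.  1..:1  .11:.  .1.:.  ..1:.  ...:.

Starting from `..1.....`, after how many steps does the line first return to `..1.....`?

8

...1....
....1...
.....1..
......1.
.......1
1.......
.1......
..1.....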